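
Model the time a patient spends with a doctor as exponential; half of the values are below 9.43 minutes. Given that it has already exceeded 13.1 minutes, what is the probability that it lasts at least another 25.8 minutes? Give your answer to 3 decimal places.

For an exponential, median = ln(2)/λ, so λ = ln 2 / 9.43 = 0.0735045 per minute.
The exponential is memoryless, so the remaining time is again Exp(λ): the condition X > 13.1 is irrelevant.
P(X > 25.8) = e^(−1.8964) ≈ 0.150.

0.150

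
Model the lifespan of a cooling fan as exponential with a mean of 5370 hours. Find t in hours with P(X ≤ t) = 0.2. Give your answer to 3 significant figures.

1200

The rate is λ = 1/5370 = 0.00018622 per hour.
Set 1 − e^(−λt) = 0.2, so t = −ln(0.8)/λ = 0.22314/0.00018622 ≈ 1198.28 hours.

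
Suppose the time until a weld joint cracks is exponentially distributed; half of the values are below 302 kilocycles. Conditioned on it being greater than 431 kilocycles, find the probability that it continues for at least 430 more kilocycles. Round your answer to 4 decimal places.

For an exponential, median = ln(2)/λ, so λ = ln 2 / 302 = 0.00229519 per kilocycle.
P(X > s+t | X > s) = e^(−λ(s+t))/e^(−λs) = e^(−λt), independent of s = 431.
P(X > 430) = e^(−0.98693) ≈ 0.3727.

0.3727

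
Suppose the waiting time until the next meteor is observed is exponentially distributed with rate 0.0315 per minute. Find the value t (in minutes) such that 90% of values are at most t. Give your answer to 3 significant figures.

73.1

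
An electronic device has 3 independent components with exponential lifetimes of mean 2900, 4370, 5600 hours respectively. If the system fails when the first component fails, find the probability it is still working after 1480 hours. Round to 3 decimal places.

The first failure time is exponential with rate Σλ_i = 1/2900 + 1/4370 + 1/5600 = 0.000752232 per hour.
P(min > 1480) = e^(−0.000752232·1480) = e^(−1.1133) ≈ 0.328.

0.328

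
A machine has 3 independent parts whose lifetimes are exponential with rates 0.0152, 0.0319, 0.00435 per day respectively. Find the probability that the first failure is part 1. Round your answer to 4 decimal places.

The time to first failure is exponential with rate Σλ = 0.0152 + 0.0319 + 0.00435 = 0.05145.
P(part 1 first) = λ_1/Σλ = 0.0152/0.05145 ≈ 0.2954.

0.2954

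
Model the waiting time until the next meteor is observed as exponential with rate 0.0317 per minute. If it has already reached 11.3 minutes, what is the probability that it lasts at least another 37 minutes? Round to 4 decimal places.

0.3095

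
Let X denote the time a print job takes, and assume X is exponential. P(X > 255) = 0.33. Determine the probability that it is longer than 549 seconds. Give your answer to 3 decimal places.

e^(−λ·255) = 0.33 ⇒ λ = −ln(0.33)/255 = 0.0043477.
P(X > 549) = e^(−0.0043477·549) = e^(−2.3869) ≈ 0.092.

0.092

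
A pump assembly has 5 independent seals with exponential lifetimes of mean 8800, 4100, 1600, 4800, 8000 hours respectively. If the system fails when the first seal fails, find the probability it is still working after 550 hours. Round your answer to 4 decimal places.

The first failure time is exponential with rate Σλ_i = 1/8800 + 1/4100 + 1/1600 + 1/4800 + 1/8000 = 0.00131587 per hour.
P(min > 550) = e^(−0.00131587·550) = e^(−0.72373) ≈ 0.4849.

0.4849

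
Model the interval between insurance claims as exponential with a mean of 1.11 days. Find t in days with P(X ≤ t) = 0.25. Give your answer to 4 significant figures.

The rate is λ = 1/1.11 = 0.900901 per day.
Set 1 − e^(−λt) = 0.25, so t = −ln(0.75)/λ = 0.28768/0.900901 ≈ 0.319327 days.

0.3193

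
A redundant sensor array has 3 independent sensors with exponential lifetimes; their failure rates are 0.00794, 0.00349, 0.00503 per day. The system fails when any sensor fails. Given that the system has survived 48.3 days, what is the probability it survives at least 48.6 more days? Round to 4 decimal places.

0.4493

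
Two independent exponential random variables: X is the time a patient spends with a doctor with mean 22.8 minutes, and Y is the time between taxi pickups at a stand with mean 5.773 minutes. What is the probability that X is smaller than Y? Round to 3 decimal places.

0.202

λ_1 = 1/22.8 = 0.0438596, λ_2 = 1/5.773 = 0.17322.
For independent exponentials, P(X < Y) = λ_1/(λ_1+λ_2) = 0.0438596/0.21708 ≈ 0.202.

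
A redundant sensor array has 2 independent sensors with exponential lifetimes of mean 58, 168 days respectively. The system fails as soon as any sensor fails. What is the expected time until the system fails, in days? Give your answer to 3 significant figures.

The first failure time is exponential with rate Σλ_i = 1/58 + 1/168 = 0.0231938 per day.
E[min] = 1/Σλ = 1/0.0231938 = 43.115 days.

43.1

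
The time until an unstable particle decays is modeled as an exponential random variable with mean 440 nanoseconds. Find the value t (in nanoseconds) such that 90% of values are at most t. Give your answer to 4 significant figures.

The rate is λ = 1/440 = 0.00227273 per nanosecond.
Set 1 − e^(−λt) = 0.9, so t = −ln(0.1)/λ = 2.3026/0.00227273 ≈ 1013.14 nanoseconds.

1013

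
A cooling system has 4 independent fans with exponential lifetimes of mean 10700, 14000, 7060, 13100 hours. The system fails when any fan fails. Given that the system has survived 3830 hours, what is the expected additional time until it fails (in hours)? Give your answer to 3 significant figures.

2610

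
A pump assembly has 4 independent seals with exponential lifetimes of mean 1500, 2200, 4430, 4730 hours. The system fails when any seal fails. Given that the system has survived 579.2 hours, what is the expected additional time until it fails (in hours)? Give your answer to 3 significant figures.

642

First-failure rate Σλ = 1/1500 + 1/2200 + 1/4430 + 1/4730 = 0.00155836.
By memorylessness the expected residual is 1/Σλ = 641.699 hours, regardless of the 579.2 already elapsed.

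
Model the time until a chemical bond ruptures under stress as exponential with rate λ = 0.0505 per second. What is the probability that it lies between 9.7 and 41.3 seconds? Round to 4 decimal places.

0.4885

P(9.7 < X < 41.3) = e^(−λ·9.7) − e^(−λ·41.3) = 0.61272 − 0.12423 ≈ 0.4885.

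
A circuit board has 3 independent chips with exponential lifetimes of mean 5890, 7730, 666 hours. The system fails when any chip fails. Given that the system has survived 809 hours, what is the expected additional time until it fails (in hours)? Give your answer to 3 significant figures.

First-failure rate Σλ = 1/5890 + 1/7730 + 1/666 = 0.00180065.
By memorylessness the expected residual is 1/Σλ = 555.356 hours, regardless of the 809 already elapsed.

555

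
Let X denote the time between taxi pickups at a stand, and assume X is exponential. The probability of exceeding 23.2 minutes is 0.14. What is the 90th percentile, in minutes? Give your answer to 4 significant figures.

27.17

e^(−λ·23.2) = 0.14 ⇒ λ = −ln(0.14)/23.2 = 0.0847462.
90th percentile: 1 − e^(−λt) = 0.9, t = −ln(0.1)/λ = 27.1703 minutes.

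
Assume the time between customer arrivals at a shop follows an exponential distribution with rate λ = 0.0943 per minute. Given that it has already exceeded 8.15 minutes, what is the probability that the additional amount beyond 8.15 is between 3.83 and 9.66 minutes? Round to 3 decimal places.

Memoryless: the residual past 8.15 is again Exp(λ).
P(3.83 < residual < 9.66) = e^(−λ·3.83) − e^(−λ·9.66) = 0.69686 − 0.40215 ≈ 0.295.

0.295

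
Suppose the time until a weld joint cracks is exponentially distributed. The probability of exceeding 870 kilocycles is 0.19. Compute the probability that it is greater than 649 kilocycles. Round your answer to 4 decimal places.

0.2897

e^(−λ·870) = 0.19 ⇒ λ = −ln(0.19)/870 = 0.00190889.
P(X > 649) = e^(−0.00190889·649) = e^(−1.2389) ≈ 0.2897.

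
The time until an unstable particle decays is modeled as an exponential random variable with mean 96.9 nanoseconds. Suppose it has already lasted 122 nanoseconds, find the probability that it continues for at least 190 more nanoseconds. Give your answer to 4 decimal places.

0.1407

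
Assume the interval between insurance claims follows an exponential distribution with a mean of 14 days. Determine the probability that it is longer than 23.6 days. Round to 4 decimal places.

0.1853

The rate is λ = 1/14 = 0.0714286 per day.
P(X > 23.6) = e^(−λ·23.6) = e^(−1.6857) ≈ 0.1853.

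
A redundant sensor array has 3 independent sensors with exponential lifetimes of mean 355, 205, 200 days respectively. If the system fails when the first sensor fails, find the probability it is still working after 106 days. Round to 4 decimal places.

The first failure time is exponential with rate Σλ_i = 1/355 + 1/205 + 1/200 = 0.012695 per day.
P(min > 106) = e^(−0.012695·106) = e^(−1.3457) ≈ 0.2604.

0.2604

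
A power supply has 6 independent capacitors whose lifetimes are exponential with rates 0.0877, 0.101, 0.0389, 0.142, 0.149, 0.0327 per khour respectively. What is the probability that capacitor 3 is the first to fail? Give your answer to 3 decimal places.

The time to first failure is exponential with rate Σλ = 0.0877 + 0.101 + 0.0389 + 0.142 + 0.149 + 0.0327 = 0.5513.
P(capacitor 3 first) = λ_3/Σλ = 0.0389/0.5513 ≈ 0.071.

0.071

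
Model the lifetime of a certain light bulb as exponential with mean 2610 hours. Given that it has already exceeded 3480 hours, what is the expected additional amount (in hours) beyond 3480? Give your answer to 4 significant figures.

The rate is λ = 1/2610 = 0.000383142 per hour.
By memorylessness, the remaining amount past any threshold is again Exp(λ) with mean 1/λ = 2610 hours.

2610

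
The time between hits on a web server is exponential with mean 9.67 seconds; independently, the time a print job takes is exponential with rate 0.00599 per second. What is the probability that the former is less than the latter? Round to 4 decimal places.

0.9452

λ_1 = 1/9.67 = 0.103413, λ_2 = 0.00599.
For independent exponentials, P(the former < the latter) = λ_1/(λ_1+λ_2) = 0.103413/0.109403 ≈ 0.9452.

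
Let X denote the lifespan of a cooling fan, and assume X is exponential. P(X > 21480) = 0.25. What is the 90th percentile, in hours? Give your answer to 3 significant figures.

e^(−λ·21480) = 0.25 ⇒ λ = −ln(0.25)/21480 = 0.0000645388.
90th percentile: 1 − e^(−λt) = 0.9, t = −ln(0.1)/λ = 35677.5 hours.

35700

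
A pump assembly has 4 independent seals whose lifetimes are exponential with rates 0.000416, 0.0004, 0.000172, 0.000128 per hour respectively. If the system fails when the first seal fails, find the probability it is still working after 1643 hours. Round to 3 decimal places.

The time to first failure is exponential with rate Σλ = 0.000416 + 0.0004 + 0.000172 + 0.000128 = 0.001116.
P(min > 1643) = e^(−0.001116·1643) = e^(−1.8336) ≈ 0.160.

0.160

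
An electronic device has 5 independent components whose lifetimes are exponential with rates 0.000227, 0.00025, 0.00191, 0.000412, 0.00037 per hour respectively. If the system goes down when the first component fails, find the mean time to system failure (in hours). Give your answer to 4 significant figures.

315.6

The time to first failure is exponential with rate Σλ = 0.000227 + 0.00025 + 0.00191 + 0.000412 + 0.00037 = 0.003169.
E[min] = 1/Σλ = 1/0.003169 = 315.557 hours.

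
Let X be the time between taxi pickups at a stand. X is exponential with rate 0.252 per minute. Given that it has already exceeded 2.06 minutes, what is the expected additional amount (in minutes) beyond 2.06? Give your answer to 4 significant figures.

By memorylessness, the remaining amount past any threshold is again Exp(λ) with mean 1/λ = 3.96825 minutes.

3.968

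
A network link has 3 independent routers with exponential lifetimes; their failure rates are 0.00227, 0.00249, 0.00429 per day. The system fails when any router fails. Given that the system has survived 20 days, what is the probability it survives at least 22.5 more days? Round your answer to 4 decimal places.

Time to first failure ~ Exp(Σλ) with Σλ = 0.00905.
By memorylessness, P(T > 20+22.5 | T > 20) = P(T > 22.5) = e^(−0.00905·22.5) ≈ 0.8158.

0.8158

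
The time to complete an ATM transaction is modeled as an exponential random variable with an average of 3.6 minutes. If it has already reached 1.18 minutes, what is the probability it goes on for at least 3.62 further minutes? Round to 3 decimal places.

The rate is λ = 1/3.6 = 0.277778 per minute.
The exponential is memoryless, so the remaining time is again Exp(λ): the condition X > 1.18 is irrelevant.
P(X > 3.62) = e^(−1.0056) ≈ 0.366.

0.366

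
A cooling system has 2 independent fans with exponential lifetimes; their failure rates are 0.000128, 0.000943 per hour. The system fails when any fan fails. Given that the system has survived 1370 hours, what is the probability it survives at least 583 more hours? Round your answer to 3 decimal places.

Time to first failure ~ Exp(Σλ) with Σλ = 0.001071.
By memorylessness, P(T > 1370+583 | T > 1370) = P(T > 583) = e^(−0.001071·583) ≈ 0.536.

0.536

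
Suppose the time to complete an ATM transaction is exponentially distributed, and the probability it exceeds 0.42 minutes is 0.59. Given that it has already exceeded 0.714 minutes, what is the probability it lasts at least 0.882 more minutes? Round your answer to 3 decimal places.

0.330

From e^(−λ·0.42) = 0.59, λ = −ln(0.59)/0.42 = 1.25627.
Memoryless: P(X > 0.714+0.882 | X > 0.714) = P(X > 0.882) = e^(−1.25627·0.882) ≈ 0.330.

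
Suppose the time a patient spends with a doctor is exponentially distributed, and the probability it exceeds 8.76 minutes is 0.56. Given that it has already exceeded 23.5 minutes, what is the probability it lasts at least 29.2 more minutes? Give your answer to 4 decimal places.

0.1448

From e^(−λ·8.76) = 0.56, λ = −ln(0.56)/8.76 = 0.0661893.
Memoryless: P(X > 23.5+29.2 | X > 23.5) = P(X > 29.2) = e^(−0.0661893·29.2) ≈ 0.1448.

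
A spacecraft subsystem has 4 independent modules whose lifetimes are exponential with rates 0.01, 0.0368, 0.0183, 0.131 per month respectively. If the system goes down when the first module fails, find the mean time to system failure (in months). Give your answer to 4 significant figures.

5.099

The time to first failure is exponential with rate Σλ = 0.01 + 0.0368 + 0.0183 + 0.131 = 0.1961.
E[min] = 1/Σλ = 1/0.1961 = 5.09944 months.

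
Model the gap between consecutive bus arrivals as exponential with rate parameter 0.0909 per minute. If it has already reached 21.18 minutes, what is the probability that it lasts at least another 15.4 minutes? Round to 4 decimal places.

0.2466

P(X > s+t | X > s) = e^(−λ(s+t))/e^(−λs) = e^(−λt), independent of s = 21.18.
P(X > 15.4) = e^(−1.3999) ≈ 0.2466.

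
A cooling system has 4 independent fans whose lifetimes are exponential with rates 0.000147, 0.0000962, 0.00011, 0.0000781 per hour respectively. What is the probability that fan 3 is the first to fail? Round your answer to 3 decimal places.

0.255

The time to first failure is exponential with rate Σλ = 0.000147 + 0.0000962 + 0.00011 + 0.0000781 = 0.0004313.
P(fan 3 first) = λ_3/Σλ = 0.00011/0.0004313 ≈ 0.255.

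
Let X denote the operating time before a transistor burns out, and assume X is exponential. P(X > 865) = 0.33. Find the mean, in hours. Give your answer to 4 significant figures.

780.2

e^(−λ·865) = 0.33 ⇒ λ = −ln(0.33)/865 = 0.00128169.
Mean = 1/λ = 780.219 hours.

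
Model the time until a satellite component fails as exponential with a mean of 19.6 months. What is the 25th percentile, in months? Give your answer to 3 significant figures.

5.64

The rate is λ = 1/19.6 = 0.0510204 per month.
Set 1 − e^(−λt) = 0.25, so t = −ln(0.75)/λ = 0.28768/0.0510204 ≈ 5.63857 months.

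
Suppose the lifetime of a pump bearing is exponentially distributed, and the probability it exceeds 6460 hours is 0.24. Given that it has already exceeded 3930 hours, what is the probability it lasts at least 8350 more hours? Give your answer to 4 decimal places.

0.1581

From e^(−λ·6460) = 0.24, λ = −ln(0.24)/6460 = 0.000220916.
Memoryless: P(X > 3930+8350 | X > 3930) = P(X > 8350) = e^(−0.000220916·8350) ≈ 0.1581.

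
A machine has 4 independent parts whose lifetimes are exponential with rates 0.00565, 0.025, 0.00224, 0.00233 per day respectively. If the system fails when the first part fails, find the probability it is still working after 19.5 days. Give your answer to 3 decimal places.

0.503

The time to first failure is exponential with rate Σλ = 0.00565 + 0.025 + 0.00224 + 0.00233 = 0.03522.
P(min > 19.5) = e^(−0.03522·19.5) = e^(−0.68679) ≈ 0.503.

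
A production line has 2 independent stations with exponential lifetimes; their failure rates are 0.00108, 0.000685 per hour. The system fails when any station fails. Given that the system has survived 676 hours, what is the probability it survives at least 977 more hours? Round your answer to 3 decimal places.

0.178

Time to first failure ~ Exp(Σλ) with Σλ = 0.001765.
By memorylessness, P(T > 676+977 | T > 676) = P(T > 977) = e^(−0.001765·977) ≈ 0.178.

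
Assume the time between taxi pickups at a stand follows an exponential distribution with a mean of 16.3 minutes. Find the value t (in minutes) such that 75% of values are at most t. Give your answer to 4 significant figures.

22.60

The rate is λ = 1/16.3 = 0.0613497 per minute.
Set 1 − e^(−λt) = 0.75, so t = −ln(0.25)/λ = 1.3863/0.0613497 ≈ 22.5966 minutes.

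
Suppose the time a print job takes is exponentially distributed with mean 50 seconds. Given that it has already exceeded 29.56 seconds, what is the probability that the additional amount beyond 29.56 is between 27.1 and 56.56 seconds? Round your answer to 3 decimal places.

The rate is λ = 1/50 = 0.02 per second.
Memoryless: the residual past 29.56 is again Exp(λ).
P(27.1 < residual < 56.56) = e^(−λ·27.1) − e^(−λ·56.56) = 0.58158 − 0.32265 ≈ 0.259.

0.259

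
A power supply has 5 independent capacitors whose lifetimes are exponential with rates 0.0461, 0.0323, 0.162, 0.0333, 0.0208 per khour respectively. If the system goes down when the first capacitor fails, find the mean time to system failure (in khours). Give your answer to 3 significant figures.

3.40

The time to first failure is exponential with rate Σλ = 0.0461 + 0.0323 + 0.162 + 0.0333 + 0.0208 = 0.2945.
E[min] = 1/Σλ = 1/0.2945 = 3.39559 khours.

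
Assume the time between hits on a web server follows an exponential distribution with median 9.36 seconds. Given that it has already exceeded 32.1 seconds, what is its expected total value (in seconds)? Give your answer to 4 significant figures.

45.60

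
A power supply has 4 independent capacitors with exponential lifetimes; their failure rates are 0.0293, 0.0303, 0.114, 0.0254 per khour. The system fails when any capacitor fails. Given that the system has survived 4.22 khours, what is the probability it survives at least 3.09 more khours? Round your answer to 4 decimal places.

Time to first failure ~ Exp(Σλ) with Σλ = 0.199.
By memorylessness, P(T > 4.22+3.09 | T > 4.22) = P(T > 3.09) = e^(−0.199·3.09) ≈ 0.5407.

0.5407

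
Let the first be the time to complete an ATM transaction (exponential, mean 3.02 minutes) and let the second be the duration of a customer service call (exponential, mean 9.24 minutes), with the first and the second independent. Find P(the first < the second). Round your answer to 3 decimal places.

λ_1 = 1/3.02 = 0.331126, λ_2 = 1/9.24 = 0.108225.
For independent exponentials, P(the first < the second) = λ_1/(λ_1+λ_2) = 0.331126/0.439351 ≈ 0.754.

0.754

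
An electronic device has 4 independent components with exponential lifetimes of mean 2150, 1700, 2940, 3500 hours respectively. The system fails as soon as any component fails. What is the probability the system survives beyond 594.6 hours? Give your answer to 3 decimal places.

0.368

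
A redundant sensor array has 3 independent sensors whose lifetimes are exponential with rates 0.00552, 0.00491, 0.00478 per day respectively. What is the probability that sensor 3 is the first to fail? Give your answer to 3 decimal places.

0.314

The time to first failure is exponential with rate Σλ = 0.00552 + 0.00491 + 0.00478 = 0.01521.
P(sensor 3 first) = λ_3/Σλ = 0.00478/0.01521 ≈ 0.314.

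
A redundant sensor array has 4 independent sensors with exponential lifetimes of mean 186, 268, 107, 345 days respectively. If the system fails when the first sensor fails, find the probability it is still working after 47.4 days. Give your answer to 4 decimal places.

The first failure time is exponential with rate Σλ_i = 1/186 + 1/268 + 1/107 + 1/345 = 0.021352 per day.
P(min > 47.4) = e^(−0.021352·47.4) = e^(−1.0121) ≈ 0.3635.

0.3635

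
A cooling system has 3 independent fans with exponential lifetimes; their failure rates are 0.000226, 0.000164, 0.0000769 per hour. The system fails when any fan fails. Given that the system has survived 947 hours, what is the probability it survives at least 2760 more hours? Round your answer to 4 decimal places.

0.2756

Time to first failure ~ Exp(Σλ) with Σλ = 0.0004669.
By memorylessness, P(T > 947+2760 | T > 947) = P(T > 2760) = e^(−0.0004669·2760) ≈ 0.2756.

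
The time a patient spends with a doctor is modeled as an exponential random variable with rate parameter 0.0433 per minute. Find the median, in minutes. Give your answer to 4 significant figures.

16.01

Set 1 − e^(−λt) = 0.5, so t = −ln(0.5)/λ = 0.69315/0.0433 ≈ 16.008 minutes.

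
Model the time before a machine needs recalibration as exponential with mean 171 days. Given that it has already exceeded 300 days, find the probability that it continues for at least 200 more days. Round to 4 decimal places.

0.3105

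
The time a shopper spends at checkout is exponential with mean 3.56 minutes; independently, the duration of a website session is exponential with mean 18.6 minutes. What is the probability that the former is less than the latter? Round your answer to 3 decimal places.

0.839

λ_1 = 1/3.56 = 0.280899, λ_2 = 1/18.6 = 0.0537634.
For independent exponentials, P(the former < the latter) = λ_1/(λ_1+λ_2) = 0.280899/0.334662 ≈ 0.839.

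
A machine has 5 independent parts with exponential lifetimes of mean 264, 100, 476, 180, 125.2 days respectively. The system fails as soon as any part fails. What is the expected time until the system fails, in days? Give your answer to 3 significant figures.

34.0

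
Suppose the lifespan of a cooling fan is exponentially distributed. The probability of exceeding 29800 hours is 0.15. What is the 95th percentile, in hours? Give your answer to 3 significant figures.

e^(−λ·29800) = 0.15 ⇒ λ = −ln(0.15)/29800 = 0.0000636617.
95th percentile: 1 − e^(−λt) = 0.95, t = −ln(0.05)/λ = 47057 hours.

47100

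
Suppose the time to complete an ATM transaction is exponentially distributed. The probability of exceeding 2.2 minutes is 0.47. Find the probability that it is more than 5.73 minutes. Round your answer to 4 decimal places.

0.1399

e^(−λ·2.2) = 0.47 ⇒ λ = −ln(0.47)/2.2 = 0.343192.
P(X > 5.73) = e^(−0.343192·5.73) = e^(−1.9665) ≈ 0.1399.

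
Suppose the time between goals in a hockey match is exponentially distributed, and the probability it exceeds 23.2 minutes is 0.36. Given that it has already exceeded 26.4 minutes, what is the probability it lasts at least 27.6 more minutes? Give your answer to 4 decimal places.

From e^(−λ·23.2) = 0.36, λ = −ln(0.36)/23.2 = 0.0440367.
Memoryless: P(X > 26.4+27.6 | X > 26.4) = P(X > 27.6) = e^(−0.0440367·27.6) ≈ 0.2966.

0.2966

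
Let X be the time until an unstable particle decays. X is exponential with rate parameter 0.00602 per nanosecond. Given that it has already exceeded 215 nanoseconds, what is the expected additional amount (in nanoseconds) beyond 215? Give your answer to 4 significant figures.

166.1

By memorylessness, the remaining amount past any threshold is again Exp(λ) with mean 1/λ = 166.113 nanoseconds.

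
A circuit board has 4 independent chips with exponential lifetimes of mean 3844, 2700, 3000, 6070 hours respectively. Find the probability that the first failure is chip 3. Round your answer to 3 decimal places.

Rates: λ_i = 1/mean_i → 0.000260146, 0.00037037, 0.000333333, 0.000164745; Σλ = 0.00112859.
P(chip 3 first) = λ_3/Σλ = 0.000333333/0.00112859 ≈ 0.295.

0.295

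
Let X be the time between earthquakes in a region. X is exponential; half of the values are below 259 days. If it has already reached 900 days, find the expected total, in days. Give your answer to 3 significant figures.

1270

For an exponential, median = ln(2)/λ, so λ = ln 2 / 259 = 0.00267624 per day.
By memorylessness, E[X | X > 900] = 900 + 1/λ = 900 + 373.658 = 1273.66 days.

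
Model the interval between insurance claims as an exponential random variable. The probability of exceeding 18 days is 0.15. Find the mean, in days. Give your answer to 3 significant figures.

9.49

e^(−λ·18) = 0.15 ⇒ λ = −ln(0.15)/18 = 0.105396.
Mean = 1/λ = 9.48807 days.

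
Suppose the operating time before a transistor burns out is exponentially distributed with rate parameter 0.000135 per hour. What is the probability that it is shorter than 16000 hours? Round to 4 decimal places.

0.8847

P(X ≤ 16000) = 1 − e^(−λ·16000) = 1 − e^(−2.16) ≈ 0.8847.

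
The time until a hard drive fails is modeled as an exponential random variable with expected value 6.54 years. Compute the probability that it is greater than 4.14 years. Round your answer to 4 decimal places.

0.5310

The rate is λ = 1/6.54 = 0.152905 per year.
P(X > 4.14) = e^(−λ·4.14) = e^(−0.63303) ≈ 0.5310.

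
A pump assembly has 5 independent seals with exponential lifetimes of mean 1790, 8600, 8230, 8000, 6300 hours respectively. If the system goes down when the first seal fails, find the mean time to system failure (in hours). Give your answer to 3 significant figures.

The first failure time is exponential with rate Σλ_i = 1/1790 + 1/8600 + 1/8230 + 1/8000 + 1/6300 = 0.00108018 per hour.
E[min] = 1/Σλ = 1/0.00108018 = 925.776 hours.

926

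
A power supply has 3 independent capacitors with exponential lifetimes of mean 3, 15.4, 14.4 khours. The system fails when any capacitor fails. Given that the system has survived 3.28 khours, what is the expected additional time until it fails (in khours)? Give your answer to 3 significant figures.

First-failure rate Σλ = 1/3 + 1/15.4 + 1/14.4 = 0.467713.
By memorylessness the expected residual is 1/Σλ = 2.13806 khours, regardless of the 3.28 already elapsed.

2.14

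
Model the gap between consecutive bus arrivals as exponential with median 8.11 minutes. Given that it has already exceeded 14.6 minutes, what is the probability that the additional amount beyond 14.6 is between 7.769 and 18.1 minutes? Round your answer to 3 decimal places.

For an exponential, median = ln(2)/λ, so λ = ln 2 / 8.11 = 0.0854682 per minute.
Memoryless: the residual past 14.6 is again Exp(λ).
P(7.769 < residual < 18.1) = e^(−λ·7.769) − e^(−λ·18.1) = 0.51479 − 0.21289 ≈ 0.302.

0.302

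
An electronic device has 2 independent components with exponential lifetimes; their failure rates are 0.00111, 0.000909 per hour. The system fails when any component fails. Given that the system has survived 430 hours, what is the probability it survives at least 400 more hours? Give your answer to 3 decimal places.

Time to first failure ~ Exp(Σλ) with Σλ = 0.002019.
By memorylessness, P(T > 430+400 | T > 430) = P(T > 400) = e^(−0.002019·400) ≈ 0.446.

0.446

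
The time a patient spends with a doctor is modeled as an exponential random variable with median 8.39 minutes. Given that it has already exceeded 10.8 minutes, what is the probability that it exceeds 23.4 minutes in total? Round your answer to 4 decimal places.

For an exponential, median = ln(2)/λ, so λ = ln 2 / 8.39 = 0.0826159 per minute.
The exponential is memoryless, so the remaining time is again Exp(λ): the condition X > 10.8 is irrelevant.
P(X > 12.6) = e^(−1.041) ≈ 0.3531.

0.3531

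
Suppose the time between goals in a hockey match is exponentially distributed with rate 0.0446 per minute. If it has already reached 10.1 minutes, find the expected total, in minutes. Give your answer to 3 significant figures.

By memorylessness, E[X | X > 10.1] = 10.1 + 1/λ = 10.1 + 22.4215 = 32.5215 minutes.

32.5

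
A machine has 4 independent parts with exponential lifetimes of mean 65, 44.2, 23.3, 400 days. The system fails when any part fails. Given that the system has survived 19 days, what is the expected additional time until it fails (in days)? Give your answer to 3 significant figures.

First-failure rate Σλ = 1/65 + 1/44.2 + 1/23.3 + 1/400 = 0.0834275.
By memorylessness the expected residual is 1/Σλ = 11.9865 days, regardless of the 19 already elapsed.

12.0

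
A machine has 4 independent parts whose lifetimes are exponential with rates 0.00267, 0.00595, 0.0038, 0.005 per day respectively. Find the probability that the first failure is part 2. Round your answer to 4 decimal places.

0.3416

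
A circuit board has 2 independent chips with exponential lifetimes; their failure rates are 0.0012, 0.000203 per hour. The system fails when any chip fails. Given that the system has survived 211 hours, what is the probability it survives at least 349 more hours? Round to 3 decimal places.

0.613

Time to first failure ~ Exp(Σλ) with Σλ = 0.001403.
By memorylessness, P(T > 211+349 | T > 211) = P(T > 349) = e^(−0.001403·349) ≈ 0.613.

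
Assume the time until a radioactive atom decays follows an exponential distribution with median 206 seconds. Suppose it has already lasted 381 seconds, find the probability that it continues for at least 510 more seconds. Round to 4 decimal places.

For an exponential, median = ln(2)/λ, so λ = ln 2 / 206 = 0.00336479 per second.
The exponential is memoryless, so the remaining time is again Exp(λ): the condition X > 381 is irrelevant.
P(X > 510) = e^(−1.716) ≈ 0.1798.

0.1798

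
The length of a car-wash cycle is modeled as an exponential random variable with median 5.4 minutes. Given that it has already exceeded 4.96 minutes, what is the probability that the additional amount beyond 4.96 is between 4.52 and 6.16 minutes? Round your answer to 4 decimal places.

For an exponential, median = ln(2)/λ, so λ = ln 2 / 5.4 = 0.128361 per minute.
Memoryless: the residual past 4.96 is again Exp(λ).
P(4.52 < residual < 6.16) = e^(−λ·4.52) − e^(−λ·6.16) = 0.55979 − 0.45353 ≈ 0.1063.

0.1063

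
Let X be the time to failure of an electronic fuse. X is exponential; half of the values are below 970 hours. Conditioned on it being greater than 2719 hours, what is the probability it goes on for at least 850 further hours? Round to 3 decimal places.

0.545

For an exponential, median = ln(2)/λ, so λ = ln 2 / 970 = 0.000714585 per hour.
P(X > s+t | X > s) = e^(−λ(s+t))/e^(−λs) = e^(−λt), independent of s = 2719.
P(X > 850) = e^(−0.6074) ≈ 0.545.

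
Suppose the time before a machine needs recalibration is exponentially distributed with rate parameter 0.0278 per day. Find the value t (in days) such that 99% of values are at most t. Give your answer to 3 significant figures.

Set 1 − e^(−λt) = 0.99, so t = −ln(0.01)/λ = 4.6052/0.0278 ≈ 165.654 days.

166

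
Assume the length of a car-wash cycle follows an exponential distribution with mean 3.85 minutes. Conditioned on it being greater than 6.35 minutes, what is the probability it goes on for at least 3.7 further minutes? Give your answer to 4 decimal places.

The rate is λ = 1/3.85 = 0.25974 per minute.
P(X > s+t | X > s) = e^(−λ(s+t))/e^(−λs) = e^(−λt), independent of s = 6.35.
P(X > 3.7) = e^(−0.96104) ≈ 0.3825.

0.3825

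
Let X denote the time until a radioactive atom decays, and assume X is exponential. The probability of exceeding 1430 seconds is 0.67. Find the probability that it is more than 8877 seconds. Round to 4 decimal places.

0.0832

e^(−λ·1430) = 0.67 ⇒ λ = −ln(0.67)/1430 = 0.000280054.
P(X > 8877) = e^(−0.000280054·8877) = e^(−2.486) ≈ 0.0832.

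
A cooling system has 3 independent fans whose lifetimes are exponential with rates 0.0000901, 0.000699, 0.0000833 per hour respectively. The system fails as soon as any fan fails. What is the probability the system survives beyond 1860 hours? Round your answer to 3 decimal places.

The time to first failure is exponential with rate Σλ = 0.0000901 + 0.000699 + 0.0000833 = 0.0008724.
P(min > 1860) = e^(−0.0008724·1860) = e^(−1.6227) ≈ 0.197.

0.197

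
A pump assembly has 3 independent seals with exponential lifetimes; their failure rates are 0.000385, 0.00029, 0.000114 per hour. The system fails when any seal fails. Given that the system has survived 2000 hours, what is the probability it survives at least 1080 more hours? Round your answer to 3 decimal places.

0.427

Time to first failure ~ Exp(Σλ) with Σλ = 0.000789.
By memorylessness, P(T > 2000+1080 | T > 2000) = P(T > 1080) = e^(−0.000789·1080) ≈ 0.427.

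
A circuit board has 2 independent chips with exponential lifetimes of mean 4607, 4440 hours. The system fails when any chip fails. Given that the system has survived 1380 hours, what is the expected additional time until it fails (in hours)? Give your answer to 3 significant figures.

2260

First-failure rate Σλ = 1/4607 + 1/4440 = 0.000442286.
By memorylessness the expected residual is 1/Σλ = 2260.98 hours, regardless of the 1380 already elapsed.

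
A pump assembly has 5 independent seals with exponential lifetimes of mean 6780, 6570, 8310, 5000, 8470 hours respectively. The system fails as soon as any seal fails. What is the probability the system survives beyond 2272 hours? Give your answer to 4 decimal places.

The first failure time is exponential with rate Σλ_i = 1/6780 + 1/6570 + 1/8310 + 1/5000 + 1/8470 = 0.0007381 per hour.
P(min > 2272) = e^(−0.0007381·2272) = e^(−1.677) ≈ 0.1869.

0.1869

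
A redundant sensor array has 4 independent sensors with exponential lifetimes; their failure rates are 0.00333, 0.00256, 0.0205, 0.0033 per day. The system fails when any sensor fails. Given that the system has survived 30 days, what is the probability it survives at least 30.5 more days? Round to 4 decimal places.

Time to first failure ~ Exp(Σλ) with Σλ = 0.02969.
By memorylessness, P(T > 30+30.5 | T > 30) = P(T > 30.5) = e^(−0.02969·30.5) ≈ 0.4043.

0.4043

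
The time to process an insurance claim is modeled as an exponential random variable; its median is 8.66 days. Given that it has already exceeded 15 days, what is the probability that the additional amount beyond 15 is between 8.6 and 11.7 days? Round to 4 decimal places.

For an exponential, median = ln(2)/λ, so λ = ln 2 / 8.66 = 0.0800401 per day.
Memoryless: the residual past 15 is again Exp(λ).
P(8.6 < residual < 11.7) = e^(−λ·8.6) − e^(−λ·11.7) = 0.50241 − 0.39201 ≈ 0.1104.

0.1104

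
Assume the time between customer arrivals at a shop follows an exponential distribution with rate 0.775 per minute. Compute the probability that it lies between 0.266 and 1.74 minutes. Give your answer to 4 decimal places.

0.5541

P(0.266 < X < 1.74) = e^(−λ·0.266) − e^(−λ·1.74) = 0.81371 − 0.25963 ≈ 0.5541.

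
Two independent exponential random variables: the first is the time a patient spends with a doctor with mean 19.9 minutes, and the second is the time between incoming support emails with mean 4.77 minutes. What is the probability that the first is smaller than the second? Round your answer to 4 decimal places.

0.1934

λ_1 = 1/19.9 = 0.0502513, λ_2 = 1/4.77 = 0.209644.
For independent exponentials, P(the first < the second) = λ_1/(λ_1+λ_2) = 0.0502513/0.259895 ≈ 0.1934.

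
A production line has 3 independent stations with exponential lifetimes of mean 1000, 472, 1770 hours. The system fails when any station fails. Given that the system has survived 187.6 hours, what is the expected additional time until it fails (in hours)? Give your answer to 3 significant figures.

271

First-failure rate Σλ = 1/1000 + 1/472 + 1/1770 = 0.00368362.
By memorylessness the expected residual is 1/Σλ = 271.472 hours, regardless of the 187.6 already elapsed.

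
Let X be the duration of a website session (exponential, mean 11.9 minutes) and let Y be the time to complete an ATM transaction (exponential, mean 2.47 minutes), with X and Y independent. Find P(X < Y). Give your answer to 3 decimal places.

λ_1 = 1/11.9 = 0.0840336, λ_2 = 1/2.47 = 0.404858.
For independent exponentials, P(X < Y) = λ_1/(λ_1+λ_2) = 0.0840336/0.488892 ≈ 0.172.

0.172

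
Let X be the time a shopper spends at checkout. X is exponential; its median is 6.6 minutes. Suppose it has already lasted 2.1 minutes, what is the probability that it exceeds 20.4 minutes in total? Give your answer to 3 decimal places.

For an exponential, median = ln(2)/λ, so λ = ln 2 / 6.6 = 0.105022 per minute.
P(X > s+t | X > s) = e^(−λ(s+t))/e^(−λs) = e^(−λt), independent of s = 2.1.
P(X > 18.3) = e^(−1.9219) ≈ 0.146.

0.146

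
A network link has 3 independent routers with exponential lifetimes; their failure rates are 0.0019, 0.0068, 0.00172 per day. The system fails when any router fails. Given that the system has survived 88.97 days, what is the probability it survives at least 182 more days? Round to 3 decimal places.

0.150

Time to first failure ~ Exp(Σλ) with Σλ = 0.01042.
By memorylessness, P(T > 88.97+182 | T > 88.97) = P(T > 182) = e^(−0.01042·182) ≈ 0.150.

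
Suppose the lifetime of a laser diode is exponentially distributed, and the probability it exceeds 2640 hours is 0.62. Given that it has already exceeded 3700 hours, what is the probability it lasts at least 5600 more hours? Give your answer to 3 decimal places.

0.363

From e^(−λ·2640) = 0.62, λ = −ln(0.62)/2640 = 0.000181074.
Memoryless: P(X > 3700+5600 | X > 3700) = P(X > 5600) = e^(−0.000181074·5600) ≈ 0.363.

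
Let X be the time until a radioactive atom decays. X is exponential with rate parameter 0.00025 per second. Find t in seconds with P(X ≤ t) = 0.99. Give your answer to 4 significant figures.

Set 1 − e^(−λt) = 0.99, so t = −ln(0.01)/λ = 4.6052/0.00025 ≈ 18420.7 seconds.

18420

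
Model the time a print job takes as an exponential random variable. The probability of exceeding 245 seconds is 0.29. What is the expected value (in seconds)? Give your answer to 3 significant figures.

198

e^(−λ·245) = 0.29 ⇒ λ = −ln(0.29)/245 = 0.00505255.
Mean = 1/λ = 197.92 seconds.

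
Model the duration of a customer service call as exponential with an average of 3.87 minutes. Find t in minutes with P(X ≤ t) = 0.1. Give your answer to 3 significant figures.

0.408

The rate is λ = 1/3.87 = 0.258398 per minute.
Set 1 − e^(−λt) = 0.1, so t = −ln(0.9)/λ = 0.10536/0.258398 ≈ 0.407745 minutes.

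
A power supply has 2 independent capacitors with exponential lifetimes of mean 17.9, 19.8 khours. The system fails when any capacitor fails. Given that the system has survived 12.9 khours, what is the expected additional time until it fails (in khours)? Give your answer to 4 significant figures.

First-failure rate Σλ = 1/17.9 + 1/19.8 = 0.106371.
By memorylessness the expected residual is 1/Σλ = 9.40106 khours, regardless of the 12.9 already elapsed.

9.401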